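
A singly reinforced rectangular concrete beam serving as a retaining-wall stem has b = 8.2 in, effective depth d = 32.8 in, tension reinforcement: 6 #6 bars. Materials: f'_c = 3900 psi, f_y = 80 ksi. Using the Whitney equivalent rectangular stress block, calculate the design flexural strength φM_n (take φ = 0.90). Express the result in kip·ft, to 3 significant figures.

A_s = 6 × 0.44 = 2.64 in².
T = A_s f_y = 2.64 × 80 = 211.2 kips.
a = T/(0.85 f'_c b) = 211.2/(0.85 × 3.9 × 8.2) = 7.770 in.
M_n = T(d − a/2) = 211.2 × (32.8 − 3.885) = 6106.8 kip·in = 6106.8/12 = 508.90 kip·ft.
φM_n = 0.90 × 508.90 = 458.01 kip·ft.

φM_n ≈ 458 kip·ft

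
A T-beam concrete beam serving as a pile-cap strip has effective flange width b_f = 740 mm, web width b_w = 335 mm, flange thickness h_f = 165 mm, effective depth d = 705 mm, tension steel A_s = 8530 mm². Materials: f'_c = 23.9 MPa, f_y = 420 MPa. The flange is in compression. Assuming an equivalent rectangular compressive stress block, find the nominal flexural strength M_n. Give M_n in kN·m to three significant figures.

M_n ≈ 2050 kN·m

Tension: T = A_s f_y = 8530 × 420 = 3582600 N.
Try a within the flange: a = T/(0.85 f'_c b_f) = 3582600/(0.85 × 23.9 × 740) = 238.31 mm.
a = 238.31 > h_f = 165 mm: the block extends into the web. Split into flange-overhang and web parts.
C_f = 0.85 f'_c (b_f − b_w) h_f = 0.85 × 23.9 × (740 − 335) × 165 = 1357550 N.
Remaining web compression depth: a_w = (T − C_f)/(0.85 f'_c b_w) = (3582600 − 1357550)/(0.85 × 23.9 × 335) = 326.95 mm.
M_n = C_f(d − h_f/2) + (T − C_f)(d − a_w/2) = 1357550 × (705 − 82.5) + 2225050 × (705 − 163.475) = 845.07 + 1204.92 = 2049.99 × 10⁶ N·mm.
M_n = 2049.99 kN·m.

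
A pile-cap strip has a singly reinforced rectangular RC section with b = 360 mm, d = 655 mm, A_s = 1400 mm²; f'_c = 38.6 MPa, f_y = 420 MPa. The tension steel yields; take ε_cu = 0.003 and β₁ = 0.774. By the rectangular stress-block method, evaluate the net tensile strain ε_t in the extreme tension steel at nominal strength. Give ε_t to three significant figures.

ε_t ≈ 0.0276

a = A_s f_y/(0.85 f'_c b) = 49.78 mm.
β₁ = 0.774, so c = a/β₁ = 49.78/0.774 = 64.32 mm.
From the linear strain diagram with ε_cu = 0.003: ε_t = 0.003 (d − c)/c = 0.003 × (655 − 64.32)/64.32 = 0.0276.
Since ε_t ≥ 0.005, the section is tension-controlled.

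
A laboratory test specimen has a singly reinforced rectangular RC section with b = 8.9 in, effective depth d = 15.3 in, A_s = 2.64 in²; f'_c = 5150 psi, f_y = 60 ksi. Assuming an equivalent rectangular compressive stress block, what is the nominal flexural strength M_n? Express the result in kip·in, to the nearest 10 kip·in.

M_n ≈ 2100 kip·in

T = A_s f_y = 2.64 × 60 = 158.4 kips.
a = T/(0.85 f'_c b) = 158.4/(0.85 × 5.15 × 8.9) = 4.066 in.
M_n = T(d − a/2) = 158.4 × (15.3 − 2.033) = 2101.5 kip·in.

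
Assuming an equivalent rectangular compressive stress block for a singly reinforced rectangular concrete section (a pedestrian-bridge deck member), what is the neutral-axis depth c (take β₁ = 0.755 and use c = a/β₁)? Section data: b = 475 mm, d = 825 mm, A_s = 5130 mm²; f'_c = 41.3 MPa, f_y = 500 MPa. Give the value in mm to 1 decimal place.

c ≈ 203.7 mm

T = A_s f_y = 5130 × 500 = 2565000 N = 2565 kN.
Setting C = 0.85 f'_c a b equal to T: a = 2565000/(0.85 × 41.3 × 475) = 153.824 mm.
With β₁ = 0.755, c = a/β₁ = 153.824/0.755 = 203.7 mm.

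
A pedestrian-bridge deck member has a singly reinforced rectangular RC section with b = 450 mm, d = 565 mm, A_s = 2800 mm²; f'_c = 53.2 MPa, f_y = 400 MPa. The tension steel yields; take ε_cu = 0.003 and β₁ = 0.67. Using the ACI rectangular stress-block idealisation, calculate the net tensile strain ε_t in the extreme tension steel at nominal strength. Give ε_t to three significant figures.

a = A_s f_y/(0.85 f'_c b) = 55.04 mm.
β₁ = 0.67, so c = a/β₁ = 55.04/0.67 = 82.15 mm.
From the linear strain diagram with ε_cu = 0.003: ε_t = 0.003 (d − c)/c = 0.003 × (565 − 82.15)/82.15 = 0.0176.
Since ε_t ≥ 0.005, the section is tension-controlled.

ε_t ≈ 0.0176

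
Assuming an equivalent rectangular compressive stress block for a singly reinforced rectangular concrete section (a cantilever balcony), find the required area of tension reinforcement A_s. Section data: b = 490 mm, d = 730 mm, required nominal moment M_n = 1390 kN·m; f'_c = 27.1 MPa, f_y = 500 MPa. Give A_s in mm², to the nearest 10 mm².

A_s ≈ 4390 mm²

With M_n = 0.85 f'_c a b (d − a/2), solve the quadratic for a:
a = d − √(d² − 2M_n/(0.85 f'_c b)) = 730 − √(730² − 2 × 1390×10⁶/(0.85 × 27.1 × 490)) = 194.65 mm.
A_s = 0.85 f'_c a b / f_y = 0.85 × 27.1 × 194.65 × 490 / 500 = 4394.1 mm².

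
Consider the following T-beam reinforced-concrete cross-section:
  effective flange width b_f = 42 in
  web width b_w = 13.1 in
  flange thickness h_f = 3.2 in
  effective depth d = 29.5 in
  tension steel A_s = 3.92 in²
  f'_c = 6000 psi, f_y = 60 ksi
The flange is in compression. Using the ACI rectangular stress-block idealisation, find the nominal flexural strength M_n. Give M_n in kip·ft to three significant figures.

M_n ≈ 567 kip·ft

Tension: T = A_s f_y = 3.92 × 60 = 235.2 kips.
Try a within the flange: a = T/(0.85 f'_c b_f) = 235.2/(0.85 × 6 × 42) = 1.098 in.
Since a = 1.098 ≤ h_f = 3.2 in, the stress block lies entirely in the flange; analyse as a rectangular beam of width b_f.
M_n = T(d − a/2) = 235.2 × (29.5 − 0.549) = 6809.3 kip·in.
M_n = 6809.3/12 = 567.44 kip·ft.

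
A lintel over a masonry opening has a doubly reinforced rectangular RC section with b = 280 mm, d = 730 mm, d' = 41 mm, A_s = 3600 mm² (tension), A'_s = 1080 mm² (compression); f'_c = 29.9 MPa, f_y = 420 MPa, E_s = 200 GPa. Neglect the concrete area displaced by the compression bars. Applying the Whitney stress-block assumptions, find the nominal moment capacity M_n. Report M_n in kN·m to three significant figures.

Assume both tension and compression steel yield.
Net tension couple steel: A_s − A'_s = 2520 mm².
a = (A_s − A'_s) f_y / (0.85 f'_c b) = 1058400/(0.85 × 29.9 × 280) = 148.73 mm.
c = a/β₁ = 148.73/0.836 = 177.91 mm; ε'_s = 0.003(c − d')/c = 0.0023 ≥ f_y/E_s = 0.0021, so compression steel does yield.
M_n = (A_s − A'_s) f_y (d − a/2) + A'_s f_y (d − d') = [1058400 × (730 − 74.365) + 453600 × (730 − 41)] × 10⁻⁶ = 693.92 + 312.53 = 1006.45 kN·m.

M_n ≈ 1010 kN·m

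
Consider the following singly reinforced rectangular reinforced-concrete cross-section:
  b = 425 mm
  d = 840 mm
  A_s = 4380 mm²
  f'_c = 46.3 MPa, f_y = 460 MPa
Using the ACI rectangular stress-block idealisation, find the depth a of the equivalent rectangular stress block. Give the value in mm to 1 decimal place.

a ≈ 120.5 mm

T = A_s f_y = 4380 × 460 = 2014800 N = 2014.8 kN.
Setting C = 0.85 f'_c a b equal to T: a = 2014800/(0.85 × 46.3 × 425) = 120.5 mm.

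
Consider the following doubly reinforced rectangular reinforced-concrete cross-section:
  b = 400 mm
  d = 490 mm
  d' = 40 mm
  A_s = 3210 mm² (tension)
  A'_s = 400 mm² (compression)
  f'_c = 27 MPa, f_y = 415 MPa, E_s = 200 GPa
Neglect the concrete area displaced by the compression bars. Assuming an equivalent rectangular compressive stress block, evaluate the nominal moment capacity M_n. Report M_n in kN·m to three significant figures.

Assume both tension and compression steel yield.
Net tension couple steel: A_s − A'_s = 2810 mm².
a = (A_s − A'_s) f_y / (0.85 f'_c b) = 1166150/(0.85 × 27 × 400) = 127.03 mm.
c = a/β₁ = 127.03/0.85 = 149.45 mm; ε'_s = 0.003(c − d')/c = 0.0022 ≥ f_y/E_s = 0.0021, so compression steel does yield.
M_n = (A_s − A'_s) f_y (d − a/2) + A'_s f_y (d − d') = [1166150 × (490 − 63.515) + 166000 × (490 − 40)] × 10⁻⁶ = 497.35 + 74.70 = 572.05 kN·m.

M_n ≈ 572 kN·m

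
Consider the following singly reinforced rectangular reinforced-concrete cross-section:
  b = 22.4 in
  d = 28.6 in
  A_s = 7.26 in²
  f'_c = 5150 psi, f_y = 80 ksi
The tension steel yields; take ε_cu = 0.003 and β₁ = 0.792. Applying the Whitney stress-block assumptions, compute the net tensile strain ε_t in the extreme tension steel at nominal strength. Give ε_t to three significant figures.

ε_t ≈ 0.00847

a = A_s f_y/(0.85 f'_c b) = 5.923 in.
β₁ = 0.792, so c = a/β₁ = 5.923/0.792 = 7.479 in.
From the linear strain diagram with ε_cu = 0.003: ε_t = 0.003 (d − c)/c = 0.003 × (28.6 − 7.479)/7.479 = 0.00847.
Since ε_t ≥ 0.005, the section is tension-controlled.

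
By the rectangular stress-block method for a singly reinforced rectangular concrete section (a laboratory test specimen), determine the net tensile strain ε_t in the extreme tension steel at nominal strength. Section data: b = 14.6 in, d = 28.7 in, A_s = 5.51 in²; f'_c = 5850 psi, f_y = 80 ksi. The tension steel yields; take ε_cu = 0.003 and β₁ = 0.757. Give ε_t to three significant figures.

a = A_s f_y/(0.85 f'_c b) = 6.072 in.
β₁ = 0.757, so c = a/β₁ = 6.072/0.757 = 8.021 in.
From the linear strain diagram with ε_cu = 0.003: ε_t = 0.003 (d − c)/c = 0.003 × (28.7 − 8.021)/8.021 = 0.00773.
Since ε_t ≥ 0.005, the section is tension-controlled.

ε_t ≈ 0.00773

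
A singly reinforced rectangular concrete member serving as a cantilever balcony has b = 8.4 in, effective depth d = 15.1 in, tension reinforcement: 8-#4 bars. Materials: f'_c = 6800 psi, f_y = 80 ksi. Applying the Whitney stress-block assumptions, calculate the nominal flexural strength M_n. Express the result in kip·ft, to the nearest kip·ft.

M_n ≈ 147 kip·ft

A_s = 8 × 0.2 = 1.6 in².
T = A_s f_y = 1.6 × 80 = 128 kips.
a = T/(0.85 f'_c b) = 128/(0.85 × 6.8 × 8.4) = 2.636 in.
M_n = T(d − a/2) = 128 × (15.1 − 1.318) = 1764.1 kip·in = 1764.1/12 = 147.01 kip·ft.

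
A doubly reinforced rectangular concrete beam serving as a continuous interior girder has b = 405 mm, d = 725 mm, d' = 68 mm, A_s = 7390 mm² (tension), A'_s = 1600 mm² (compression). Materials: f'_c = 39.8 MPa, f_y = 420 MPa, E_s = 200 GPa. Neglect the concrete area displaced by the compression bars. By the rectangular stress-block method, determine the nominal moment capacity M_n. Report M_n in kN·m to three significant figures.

Assume both tension and compression steel yield.
Net tension couple steel: A_s − A'_s = 5790 mm².
a = (A_s − A'_s) f_y / (0.85 f'_c b) = 2431800/(0.85 × 39.8 × 405) = 177.49 mm.
c = a/β₁ = 177.49/0.766 = 231.71 mm; ε'_s = 0.003(c − d')/c = 0.0021 ≥ f_y/E_s = 0.0021, so compression steel does yield.
M_n = (A_s − A'_s) f_y (d − a/2) + A'_s f_y (d − d') = [2431800 × (725 − 88.745) + 672000 × (725 − 68)] × 10⁻⁶ = 1547.24 + 441.50 = 1988.74 kN·m.

M_n ≈ 1990 kN·m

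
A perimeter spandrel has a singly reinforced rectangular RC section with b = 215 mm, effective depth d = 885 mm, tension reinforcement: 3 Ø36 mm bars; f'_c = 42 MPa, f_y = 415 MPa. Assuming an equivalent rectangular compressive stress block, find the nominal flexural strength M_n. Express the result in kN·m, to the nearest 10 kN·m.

M_n ≈ 1020 kN·m

A_s = 3 × 1018 = 3054 mm².
T = A_s f_y = 3054 × 415 = 1267410 N = 1267.41 kN.
From C = T: a = T/(0.85 f'_c b) = 1267410/(0.85 × 42 × 215) = 165.12 mm.
M_n = T(d − a/2) = 1267.41 kN × (885 − 82.56) mm = 1017.02 kN·m.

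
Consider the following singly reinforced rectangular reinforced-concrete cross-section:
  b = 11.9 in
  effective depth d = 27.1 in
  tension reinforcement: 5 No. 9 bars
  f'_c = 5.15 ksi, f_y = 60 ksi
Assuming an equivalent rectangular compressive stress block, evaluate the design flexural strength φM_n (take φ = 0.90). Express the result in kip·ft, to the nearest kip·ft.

A_s = 5 × 1 = 5 in².
T = A_s f_y = 5 × 60 = 300 kips.
a = T/(0.85 f'_c b) = 300/(0.85 × 5.15 × 11.9) = 5.759 in.
M_n = T(d − a/2) = 300 × (27.1 − 2.8795) = 7266.2 kip·in = 7266.2/12 = 605.52 kip·ft.
φM_n = 0.90 × 605.52 = 544.97 kip·ft.

φM_n ≈ 545 kip·ft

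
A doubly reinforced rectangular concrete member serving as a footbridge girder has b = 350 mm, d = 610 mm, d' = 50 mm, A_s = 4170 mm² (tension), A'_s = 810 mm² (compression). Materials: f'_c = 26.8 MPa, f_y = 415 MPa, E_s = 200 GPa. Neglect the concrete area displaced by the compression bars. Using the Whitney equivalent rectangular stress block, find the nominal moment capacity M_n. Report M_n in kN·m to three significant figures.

M_n ≈ 917 kN·m

Assume both tension and compression steel yield.
Net tension couple steel: A_s − A'_s = 3360 mm².
a = (A_s − A'_s) f_y / (0.85 f'_c b) = 1394400/(0.85 × 26.8 × 350) = 174.89 mm.
c = a/β₁ = 174.89/0.85 = 205.75 mm; ε'_s = 0.003(c − d')/c = 0.0023 ≥ f_y/E_s = 0.0021, so compression steel does yield.
M_n = (A_s − A'_s) f_y (d − a/2) + A'_s f_y (d − d') = [1394400 × (610 − 87.445) + 336150 × (610 − 50)] × 10⁻⁶ = 728.65 + 188.24 = 916.89 kN·m.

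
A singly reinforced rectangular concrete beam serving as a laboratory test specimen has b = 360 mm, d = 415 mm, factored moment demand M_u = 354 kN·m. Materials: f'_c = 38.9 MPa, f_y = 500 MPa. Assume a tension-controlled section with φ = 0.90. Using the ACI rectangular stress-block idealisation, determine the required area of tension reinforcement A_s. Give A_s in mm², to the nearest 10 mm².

A_s ≈ 2120 mm²

M_n = M_u/φ = 354/0.90 = 393.333 kN·m.
With M_n = 0.85 f'_c a b (d − a/2), solve the quadratic for a:
a = d − √(d² − 2M_n/(0.85 f'_c b)) = 415 − √(415² − 2 × 393.333×10⁶/(0.85 × 38.9 × 360)) = 89.21 mm.
A_s = 0.85 f'_c a b / f_y = 0.85 × 38.9 × 89.21 × 360 / 500 = 2123.8 mm².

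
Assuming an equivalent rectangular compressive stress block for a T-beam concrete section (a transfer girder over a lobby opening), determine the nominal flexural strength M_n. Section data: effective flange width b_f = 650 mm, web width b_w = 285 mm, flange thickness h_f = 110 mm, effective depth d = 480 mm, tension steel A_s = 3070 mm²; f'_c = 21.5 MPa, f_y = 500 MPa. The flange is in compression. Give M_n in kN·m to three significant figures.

Tension: T = A_s f_y = 3070 × 500 = 1535000 N.
Try a within the flange: a = T/(0.85 f'_c b_f) = 1535000/(0.85 × 21.5 × 650) = 129.22 mm.
a = 129.22 > h_f = 110 mm: the block extends into the web. Split into flange-overhang and web parts.
C_f = 0.85 f'_c (b_f − b_w) h_f = 0.85 × 21.5 × (650 − 285) × 110 = 733741 N.
Remaining web compression depth: a_w = (T − C_f)/(0.85 f'_c b_w) = (1535000 − 733741)/(0.85 × 21.5 × 285) = 153.84 mm.
M_n = C_f(d − h_f/2) + (T − C_f)(d − a_w/2) = 733741 × (480 − 55) + 801259 × (480 − 76.92) = 311.84 + 322.97 = 634.81 × 10⁶ N·mm.
M_n = 634.81 kN·m.

M_n ≈ 635 kN·m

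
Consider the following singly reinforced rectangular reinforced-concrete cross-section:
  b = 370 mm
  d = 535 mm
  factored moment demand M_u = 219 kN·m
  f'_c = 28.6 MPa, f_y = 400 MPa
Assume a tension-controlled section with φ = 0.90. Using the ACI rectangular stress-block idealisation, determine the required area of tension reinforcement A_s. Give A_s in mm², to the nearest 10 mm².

A_s ≈ 1200 mm²

M_n = M_u/φ = 219/0.90 = 243.333 kN·m.
With M_n = 0.85 f'_c a b (d − a/2), solve the quadratic for a:
a = d − √(d² − 2M_n/(0.85 f'_c b)) = 535 − √(535² − 2 × 243.333×10⁶/(0.85 × 28.6 × 370)) = 53.21 mm.
A_s = 0.85 f'_c a b / f_y = 0.85 × 28.6 × 53.21 × 370 / 400 = 1196.5 mm².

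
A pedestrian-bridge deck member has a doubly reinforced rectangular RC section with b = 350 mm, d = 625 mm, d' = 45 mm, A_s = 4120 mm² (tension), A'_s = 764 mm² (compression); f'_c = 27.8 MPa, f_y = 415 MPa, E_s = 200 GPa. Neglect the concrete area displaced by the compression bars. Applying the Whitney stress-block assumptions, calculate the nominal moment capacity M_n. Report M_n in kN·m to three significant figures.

M_n ≈ 937 kN·m

Assume both tension and compression steel yield.
Net tension couple steel: A_s − A'_s = 3356 mm².
a = (A_s − A'_s) f_y / (0.85 f'_c b) = 1392740/(0.85 × 27.8 × 350) = 168.40 mm.
c = a/β₁ = 168.40/0.85 = 198.12 mm; ε'_s = 0.003(c − d')/c = 0.0023 ≥ f_y/E_s = 0.0021, so compression steel does yield.
M_n = (A_s − A'_s) f_y (d − a/2) + A'_s f_y (d − d') = [1392740 × (625 − 84.2) + 317060 × (625 − 45)] × 10⁻⁶ = 753.19 + 183.89 = 937.08 kN·m.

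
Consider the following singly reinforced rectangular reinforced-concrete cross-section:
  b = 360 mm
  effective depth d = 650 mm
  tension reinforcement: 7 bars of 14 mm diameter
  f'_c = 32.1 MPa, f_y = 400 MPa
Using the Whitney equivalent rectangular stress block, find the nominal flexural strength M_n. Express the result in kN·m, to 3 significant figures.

A_s = 7 × 154 = 1078 mm².
T = A_s f_y = 1078 × 400 = 431200 N = 431.2 kN.
From C = T: a = T/(0.85 f'_c b) = 431200/(0.85 × 32.1 × 360) = 43.90 mm.
M_n = T(d − a/2) = 431.2 kN × (650 − 21.95) mm = 270.82 kN·m.

M_n ≈ 271 kN·m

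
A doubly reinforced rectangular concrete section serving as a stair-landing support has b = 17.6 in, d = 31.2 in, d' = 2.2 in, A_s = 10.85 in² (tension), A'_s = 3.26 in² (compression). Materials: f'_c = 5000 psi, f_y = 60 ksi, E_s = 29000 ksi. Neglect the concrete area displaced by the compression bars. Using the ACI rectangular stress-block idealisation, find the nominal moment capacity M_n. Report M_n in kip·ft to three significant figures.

Assume both steels yield.
a = (A_s − A'_s) f_y/(0.85 f'_c b) = (10.85 − 3.26) × 60/(0.85 × 5 × 17.6) = 6.088 in.
c = a/β₁ = 6.088/0.8 = 7.610 in; ε'_s = 0.003(c − d')/c = 0.0021 ≥ ε_y = 0.0021, so the compression steel yields.
M_n = (A_s − A'_s) f_y (d − a/2) + A'_s f_y (d − d') = 455.4 × (31.2 − 3.044) + 195.6 × (31.2 − 2.2) = 12822.2 + 5672.4 = 18494.6 kip·in = 18494.6/12 = 1541.22 kip·ft.

M_n ≈ 1540 kip·ft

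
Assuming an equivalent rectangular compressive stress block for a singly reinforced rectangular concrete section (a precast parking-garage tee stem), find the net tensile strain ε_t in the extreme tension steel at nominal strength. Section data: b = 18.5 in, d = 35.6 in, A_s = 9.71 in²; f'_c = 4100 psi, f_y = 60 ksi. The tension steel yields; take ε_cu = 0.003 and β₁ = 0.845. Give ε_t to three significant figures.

ε_t ≈ 0.00699

a = A_s f_y/(0.85 f'_c b) = 9.036 in.
β₁ = 0.845, so c = a/β₁ = 9.036/0.845 = 10.693 in.
From the linear strain diagram with ε_cu = 0.003: ε_t = 0.003 (d − c)/c = 0.003 × (35.6 − 10.693)/10.693 = 0.00699.
Since ε_t ≥ 0.005, the section is tension-controlled.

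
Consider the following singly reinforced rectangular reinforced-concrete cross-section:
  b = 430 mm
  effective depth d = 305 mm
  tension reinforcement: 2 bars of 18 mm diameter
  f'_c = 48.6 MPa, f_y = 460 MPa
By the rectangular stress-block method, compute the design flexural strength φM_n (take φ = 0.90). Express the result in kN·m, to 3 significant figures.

A_s = 2 × 254 = 508 mm².
T = A_s f_y = 508 × 460 = 233680 N = 233.68 kN.
From C = T: a = T/(0.85 f'_c b) = 233680/(0.85 × 48.6 × 430) = 13.16 mm.
M_n = T(d − a/2) = 233.68 kN × (305 − 6.58) mm = 69.73 kN·m.
φM_n = 0.90 × 69.73 = 62.76 kN·m.

φM_n ≈ 62.8 kN·m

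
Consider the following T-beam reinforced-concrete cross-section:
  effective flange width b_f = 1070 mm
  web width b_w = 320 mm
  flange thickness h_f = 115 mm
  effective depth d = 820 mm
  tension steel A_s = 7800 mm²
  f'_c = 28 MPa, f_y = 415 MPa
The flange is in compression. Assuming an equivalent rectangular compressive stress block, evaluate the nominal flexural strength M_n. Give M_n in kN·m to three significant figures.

M_n ≈ 2440 kN·m

Tension: T = A_s f_y = 7800 × 415 = 3237000 N.
Try a within the flange: a = T/(0.85 f'_c b_f) = 3237000/(0.85 × 28 × 1070) = 127.11 mm.
a = 127.11 > h_f = 115 mm: the block extends into the web. Split into flange-overhang and web parts.
C_f = 0.85 f'_c (b_f − b_w) h_f = 0.85 × 28 × (1070 − 320) × 115 = 2052750 N.
Remaining web compression depth: a_w = (T − C_f)/(0.85 f'_c b_w) = (3237000 − 2052750)/(0.85 × 28 × 320) = 155.50 mm.
M_n = C_f(d − h_f/2) + (T − C_f)(d − a_w/2) = 2052750 × (820 − 57.5) + 1184250 × (820 − 77.75) = 1565.22 + 879.01 = 2444.23 × 10⁶ N·mm.
M_n = 2444.23 kN·m.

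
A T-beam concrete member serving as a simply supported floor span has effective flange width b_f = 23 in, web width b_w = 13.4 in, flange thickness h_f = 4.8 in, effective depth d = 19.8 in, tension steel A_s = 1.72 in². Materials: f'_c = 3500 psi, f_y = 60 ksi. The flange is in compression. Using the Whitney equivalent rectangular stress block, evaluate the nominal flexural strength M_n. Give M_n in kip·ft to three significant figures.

Tension: T = A_s f_y = 1.72 × 60 = 103.2 kips.
Try a within the flange: a = T/(0.85 f'_c b_f) = 103.2/(0.85 × 3.5 × 23) = 1.508 in.
Since a = 1.508 ≤ h_f = 4.8 in, the stress block lies entirely in the flange; analyse as a rectangular beam of width b_f.
M_n = T(d − a/2) = 103.2 × (19.8 − 0.754) = 1965.5 kip·in.
M_n = 1965.5/12 = 163.79 kip·ft.

M_n ≈ 164 kip·ft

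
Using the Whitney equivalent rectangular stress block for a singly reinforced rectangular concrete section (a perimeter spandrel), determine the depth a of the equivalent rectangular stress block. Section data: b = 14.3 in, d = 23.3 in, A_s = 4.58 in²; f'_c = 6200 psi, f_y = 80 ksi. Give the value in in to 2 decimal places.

a ≈ 4.86 in

T = A_s f_y = 4.58 × 80 = 366.4 kips.
a = T/(0.85 f'_c b) = 366.4/(0.85 × 6.2 × 14.3) = 4.86 in.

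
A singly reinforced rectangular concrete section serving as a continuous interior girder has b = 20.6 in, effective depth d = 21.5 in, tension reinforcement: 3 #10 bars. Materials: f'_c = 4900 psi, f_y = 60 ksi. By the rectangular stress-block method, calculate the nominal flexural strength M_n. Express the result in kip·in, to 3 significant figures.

M_n ≈ 4610 kip·in

A_s = 3 × 1.27 = 3.81 in².
T = A_s f_y = 3.81 × 60 = 228.6 kips.
a = T/(0.85 f'_c b) = 228.6/(0.85 × 4.9 × 20.6) = 2.664 in.
M_n = T(d − a/2) = 228.6 × (21.5 − 1.332) = 4610.4 kip·in.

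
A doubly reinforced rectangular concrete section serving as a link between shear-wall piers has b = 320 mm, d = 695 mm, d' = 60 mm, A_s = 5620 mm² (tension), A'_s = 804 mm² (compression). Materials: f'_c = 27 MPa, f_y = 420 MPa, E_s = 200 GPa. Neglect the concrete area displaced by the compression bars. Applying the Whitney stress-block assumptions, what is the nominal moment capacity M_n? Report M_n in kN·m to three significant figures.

Assume both tension and compression steel yield.
Net tension couple steel: A_s − A'_s = 4816 mm².
a = (A_s − A'_s) f_y / (0.85 f'_c b) = 2022720/(0.85 × 27 × 320) = 275.42 mm.
c = a/β₁ = 275.42/0.85 = 324.02 mm; ε'_s = 0.003(c − d')/c = 0.0024 ≥ f_y/E_s = 0.0021, so compression steel does yield.
M_n = (A_s − A'_s) f_y (d − a/2) + A'_s f_y (d − d') = [2022720 × (695 − 137.71) + 337680 × (695 − 60)] × 10⁻⁶ = 1127.24 + 214.43 = 1341.67 kN·m.

M_n ≈ 1340 kN·m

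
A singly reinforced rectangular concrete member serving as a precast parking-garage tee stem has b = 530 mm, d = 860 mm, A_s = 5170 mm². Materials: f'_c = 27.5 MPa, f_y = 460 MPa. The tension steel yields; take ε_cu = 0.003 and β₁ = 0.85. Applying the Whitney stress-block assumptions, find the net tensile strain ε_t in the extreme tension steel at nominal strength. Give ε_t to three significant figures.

ε_t ≈ 0.00842

a = A_s f_y/(0.85 f'_c b) = 191.96 mm.
β₁ = 0.85, so c = a/β₁ = 191.96/0.85 = 225.84 mm.
From the linear strain diagram with ε_cu = 0.003: ε_t = 0.003 (d − c)/c = 0.003 × (860 − 225.84)/225.84 = 0.00842.
Since ε_t ≥ 0.005, the section is tension-controlled.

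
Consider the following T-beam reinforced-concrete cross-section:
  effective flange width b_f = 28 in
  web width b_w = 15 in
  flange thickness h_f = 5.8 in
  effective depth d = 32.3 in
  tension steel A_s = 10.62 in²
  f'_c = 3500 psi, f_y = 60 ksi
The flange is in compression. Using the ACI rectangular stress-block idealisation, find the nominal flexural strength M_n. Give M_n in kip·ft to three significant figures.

M_n ≈ 1500 kip·ft

Tension: T = A_s f_y = 10.62 × 60 = 637.2 kips.
Try a within the flange: a = T/(0.85 f'_c b_f) = 637.2/(0.85 × 3.5 × 28) = 7.649 in.
a = 7.649 > h_f = 5.8 in: the block extends into the web. Split into flange-overhang and web parts.
C_f = 0.85 f'_c (b_f − b_w) h_f = 0.85 × 3.5 × (28 − 15) × 5.8 = 224.3 kips.
Remaining web compression depth: a_w = (T − C_f)/(0.85 f'_c b_w) = (637.2 − 224.3)/(0.85 × 3.5 × 15) = 9.253 in.
M_n = C_f(d − h_f/2) + (T − C_f)(d − a_w/2) = 224.3 × (32.3 − 2.9) + 412.9 × (32.3 − 4.6265) = 6594.4 + 11426.4 = 18020.8 kip·in.
M_n = 18020.8/12 = 1501.73 kip·ft.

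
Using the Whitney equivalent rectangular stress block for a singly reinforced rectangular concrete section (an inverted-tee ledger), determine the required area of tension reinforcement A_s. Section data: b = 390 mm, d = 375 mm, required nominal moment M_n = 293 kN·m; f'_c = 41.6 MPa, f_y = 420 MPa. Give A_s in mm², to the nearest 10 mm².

With M_n = 0.85 f'_c a b (d − a/2), solve the quadratic for a:
a = d − √(d² − 2M_n/(0.85 f'_c b)) = 375 − √(375² − 2 × 293×10⁶/(0.85 × 41.6 × 390)) = 61.74 mm.
A_s = 0.85 f'_c a b / f_y = 0.85 × 41.6 × 61.74 × 390 / 420 = 2027.2 mm².

A_s ≈ 2030 mm²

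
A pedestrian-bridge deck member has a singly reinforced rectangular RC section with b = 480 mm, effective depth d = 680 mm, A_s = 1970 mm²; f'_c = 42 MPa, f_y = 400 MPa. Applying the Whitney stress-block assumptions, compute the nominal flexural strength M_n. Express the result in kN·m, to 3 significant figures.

M_n ≈ 518 kN·m

T = A_s f_y = 1970 × 400 = 788000 N = 788 kN.
From C = T: a = T/(0.85 f'_c b) = 788000/(0.85 × 42 × 480) = 45.99 mm.
M_n = T(d − a/2) = 788 kN × (680 − 22.995) mm = 517.72 kN·m.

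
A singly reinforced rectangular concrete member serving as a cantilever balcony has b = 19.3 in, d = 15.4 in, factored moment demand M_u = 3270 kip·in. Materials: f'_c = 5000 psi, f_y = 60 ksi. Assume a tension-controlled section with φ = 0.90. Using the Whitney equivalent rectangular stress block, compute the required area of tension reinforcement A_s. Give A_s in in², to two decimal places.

M_n = M_u/φ = 3270/0.90 = 3633.33 kip·in.
From M_n = 0.85 f'_c a b (d − a/2):
a = d − √(d² − 2M_n/(0.85 f'_c b)) = 15.4 − √(15.4² − 2 × 3633.33/(0.85 × 5 × 19.3)) = 3.211 in.
A_s = 0.85 f'_c a b / f_y = 0.85 × 5 × 3.211 × 19.3 / 60 = 4.390 in².

A_s ≈ 4.39 in²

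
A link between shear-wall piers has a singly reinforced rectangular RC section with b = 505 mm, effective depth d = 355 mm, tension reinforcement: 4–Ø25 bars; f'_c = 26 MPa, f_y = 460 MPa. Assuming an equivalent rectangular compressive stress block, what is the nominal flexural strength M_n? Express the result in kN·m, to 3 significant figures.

A_s = 4 × 491 = 1964 mm².
T = A_s f_y = 1964 × 460 = 903440 N = 903.44 kN.
From C = T: a = T/(0.85 f'_c b) = 903440/(0.85 × 26 × 505) = 80.95 mm.
M_n = T(d − a/2) = 903.44 kN × (355 − 40.475) mm = 284.15 kN·m.

M_n ≈ 284 kN·m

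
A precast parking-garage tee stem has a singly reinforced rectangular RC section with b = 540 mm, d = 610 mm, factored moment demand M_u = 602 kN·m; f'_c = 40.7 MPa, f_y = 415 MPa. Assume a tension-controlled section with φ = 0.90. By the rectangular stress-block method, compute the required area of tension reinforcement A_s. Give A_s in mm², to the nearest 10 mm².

M_n = M_u/φ = 602/0.90 = 668.889 kN·m.
With M_n = 0.85 f'_c a b (d − a/2), solve the quadratic for a:
a = d − √(d² − 2M_n/(0.85 f'_c b)) = 610 − √(610² − 2 × 668.889×10⁶/(0.85 × 40.7 × 540)) = 61.83 mm.
A_s = 0.85 f'_c a b / f_y = 0.85 × 40.7 × 61.83 × 540 / 415 = 2783.3 mm².

A_s ≈ 2780 mm²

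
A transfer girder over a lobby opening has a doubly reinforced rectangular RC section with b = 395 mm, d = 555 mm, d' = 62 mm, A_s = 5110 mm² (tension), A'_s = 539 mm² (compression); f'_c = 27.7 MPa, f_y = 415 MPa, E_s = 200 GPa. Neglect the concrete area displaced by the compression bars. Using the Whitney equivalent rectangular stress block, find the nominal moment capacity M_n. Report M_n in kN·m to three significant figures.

M_n ≈ 970 kN·m

Assume both tension and compression steel yield.
Net tension couple steel: A_s − A'_s = 4571 mm².
a = (A_s − A'_s) f_y / (0.85 f'_c b) = 1896965/(0.85 × 27.7 × 395) = 203.97 mm.
c = a/β₁ = 203.97/0.85 = 239.96 mm; ε'_s = 0.003(c − d')/c = 0.0022 ≥ f_y/E_s = 0.0021, so compression steel does yield.
M_n = (A_s − A'_s) f_y (d − a/2) + A'_s f_y (d − d') = [1896965 × (555 − 101.985) + 223685 × (555 − 62)] × 10⁻⁶ = 859.35 + 110.28 = 969.63 kN·m.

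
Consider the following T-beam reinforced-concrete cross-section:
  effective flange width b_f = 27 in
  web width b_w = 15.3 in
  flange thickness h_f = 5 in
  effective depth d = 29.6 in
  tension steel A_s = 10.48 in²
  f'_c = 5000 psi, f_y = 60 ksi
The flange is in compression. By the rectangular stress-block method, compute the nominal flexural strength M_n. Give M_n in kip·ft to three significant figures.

Tension: T = A_s f_y = 10.48 × 60 = 628.8 kips.
Try a within the flange: a = T/(0.85 f'_c b_f) = 628.8/(0.85 × 5 × 27) = 5.480 in.
a = 5.480 > h_f = 5 in: the block extends into the web. Split into flange-overhang and web parts.
C_f = 0.85 f'_c (b_f − b_w) h_f = 0.85 × 5 × (27 − 15.3) × 5 = 248.6 kips.
Remaining web compression depth: a_w = (T − C_f)/(0.85 f'_c b_w) = (628.8 − 248.6)/(0.85 × 5 × 15.3) = 5.847 in.
M_n = C_f(d − h_f/2) + (T − C_f)(d − a_w/2) = 248.6 × (29.6 − 2.5) + 380.2 × (29.6 − 2.9235) = 6737.1 + 10142.4 = 16879.5 kip·in.
M_n = 16879.5/12 = 1406.63 kip·ft.

M_n ≈ 1410 kip·ft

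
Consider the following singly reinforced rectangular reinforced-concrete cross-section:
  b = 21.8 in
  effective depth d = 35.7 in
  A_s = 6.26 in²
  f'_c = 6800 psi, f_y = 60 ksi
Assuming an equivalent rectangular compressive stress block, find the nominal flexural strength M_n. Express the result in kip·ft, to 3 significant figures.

T = A_s f_y = 6.26 × 60 = 375.6 kips.
a = T/(0.85 f'_c b) = 375.6/(0.85 × 6.8 × 21.8) = 2.981 in.
M_n = T(d − a/2) = 375.6 × (35.7 − 1.4905) = 12849.1 kip·in = 12849.1/12 = 1070.76 kip·ft.

M_n ≈ 1070 kip·ft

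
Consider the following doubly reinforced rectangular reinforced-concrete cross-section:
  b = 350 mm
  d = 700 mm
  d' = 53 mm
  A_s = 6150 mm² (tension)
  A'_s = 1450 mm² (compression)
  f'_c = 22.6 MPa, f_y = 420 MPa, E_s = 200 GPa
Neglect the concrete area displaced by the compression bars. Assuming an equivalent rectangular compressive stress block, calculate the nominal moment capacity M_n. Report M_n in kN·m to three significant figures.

M_n ≈ 1490 kN·m

Assume both tension and compression steel yield.
Net tension couple steel: A_s − A'_s = 4700 mm².
a = (A_s − A'_s) f_y / (0.85 f'_c b) = 1974000/(0.85 × 22.6 × 350) = 293.60 mm.
c = a/β₁ = 293.60/0.85 = 345.41 mm; ε'_s = 0.003(c − d')/c = 0.0025 ≥ f_y/E_s = 0.0021, so compression steel does yield.
M_n = (A_s − A'_s) f_y (d − a/2) + A'_s f_y (d − d') = [1974000 × (700 − 146.8) + 609000 × (700 − 53)] × 10⁻⁶ = 1092.02 + 394.02 = 1486.04 kN·m.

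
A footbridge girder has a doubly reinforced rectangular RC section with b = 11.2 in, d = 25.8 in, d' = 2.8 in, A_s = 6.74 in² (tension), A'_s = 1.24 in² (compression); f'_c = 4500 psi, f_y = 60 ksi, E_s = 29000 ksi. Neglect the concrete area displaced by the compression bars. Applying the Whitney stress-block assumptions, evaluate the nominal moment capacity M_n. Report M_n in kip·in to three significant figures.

M_n ≈ 8950 kip·in

Assume both steels yield.
a = (A_s − A'_s) f_y/(0.85 f'_c b) = (6.74 − 1.24) × 60/(0.85 × 4.5 × 11.2) = 7.703 in.
c = a/β₁ = 7.703/0.825 = 9.337 in; ε'_s = 0.003(c − d')/c = 0.0021 ≥ ε_y = 0.0021, so the compression steel yields.
M_n = (A_s − A'_s) f_y (d − a/2) + A'_s f_y (d − d') = 330 × (25.8 − 3.8515) + 74.4 × (25.8 − 2.8) = 7243.0 + 1711.2 = 8954.2 kip·in.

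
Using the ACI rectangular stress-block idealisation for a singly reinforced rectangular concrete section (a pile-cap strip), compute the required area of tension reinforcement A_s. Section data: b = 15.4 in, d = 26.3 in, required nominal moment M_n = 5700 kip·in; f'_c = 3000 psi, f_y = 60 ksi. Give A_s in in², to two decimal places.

From M_n = 0.85 f'_c a b (d − a/2):
a = d − √(d² − 2M_n/(0.85 f'_c b)) = 26.3 − √(26.3² − 2 × 5700/(0.85 × 3 × 15.4)) = 6.265 in.
A_s = 0.85 f'_c a b / f_y = 0.85 × 3 × 6.265 × 15.4 / 60 = 4.100 in².

A_s ≈ 4.10 in²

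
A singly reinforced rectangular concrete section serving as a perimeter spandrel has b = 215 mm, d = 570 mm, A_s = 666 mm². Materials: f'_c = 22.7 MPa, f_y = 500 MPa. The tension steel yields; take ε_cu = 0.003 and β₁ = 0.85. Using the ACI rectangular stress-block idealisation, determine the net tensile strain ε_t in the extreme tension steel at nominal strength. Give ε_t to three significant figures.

ε_t ≈ 0.0151

a = A_s f_y/(0.85 f'_c b) = 80.27 mm.
β₁ = 0.85, so c = a/β₁ = 80.27/0.85 = 94.44 mm.
From the linear strain diagram with ε_cu = 0.003: ε_t = 0.003 (d − c)/c = 0.003 × (570 − 94.44)/94.44 = 0.0151.
Since ε_t ≥ 0.005, the section is tension-controlled.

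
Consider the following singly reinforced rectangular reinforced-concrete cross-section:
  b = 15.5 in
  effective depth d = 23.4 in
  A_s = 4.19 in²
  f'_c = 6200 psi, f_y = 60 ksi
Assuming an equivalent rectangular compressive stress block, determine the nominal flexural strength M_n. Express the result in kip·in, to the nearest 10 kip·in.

T = A_s f_y = 4.19 × 60 = 251.4 kips.
a = T/(0.85 f'_c b) = 251.4/(0.85 × 6.2 × 15.5) = 3.078 in.
M_n = T(d − a/2) = 251.4 × (23.4 − 1.539) = 5495.9 kip·in.

M_n ≈ 5500 kip·in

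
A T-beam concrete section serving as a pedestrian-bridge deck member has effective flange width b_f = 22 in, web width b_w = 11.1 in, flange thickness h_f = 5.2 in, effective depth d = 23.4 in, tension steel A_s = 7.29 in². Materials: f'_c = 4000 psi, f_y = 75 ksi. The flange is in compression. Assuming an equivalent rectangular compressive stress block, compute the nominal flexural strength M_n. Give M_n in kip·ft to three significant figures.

M_n ≈ 886 kip·ft

Tension: T = A_s f_y = 7.29 × 75 = 546.75 kips.
Try a within the flange: a = T/(0.85 f'_c b_f) = 546.75/(0.85 × 4 × 22) = 7.309 in.
a = 7.309 > h_f = 5.2 in: the block extends into the web. Split into flange-overhang and web parts.
C_f = 0.85 f'_c (b_f − b_w) h_f = 0.85 × 4 × (22 − 11.1) × 5.2 = 192.7 kips.
Remaining web compression depth: a_w = (T − C_f)/(0.85 f'_c b_w) = (546.75 − 192.7)/(0.85 × 4 × 11.1) = 9.381 in.
M_n = C_f(d − h_f/2) + (T − C_f)(d − a_w/2) = 192.7 × (23.4 − 2.6) + 354.05 × (23.4 − 4.6905) = 4008.2 + 6624.1 = 10632.3 kip·in.
M_n = 10632.3/12 = 886.03 kip·ft.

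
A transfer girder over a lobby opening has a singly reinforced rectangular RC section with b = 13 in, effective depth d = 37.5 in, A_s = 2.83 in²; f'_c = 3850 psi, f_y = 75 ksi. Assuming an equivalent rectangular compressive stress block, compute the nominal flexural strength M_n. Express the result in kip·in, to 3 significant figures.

T = A_s f_y = 2.83 × 75 = 212.25 kips.
a = T/(0.85 f'_c b) = 212.25/(0.85 × 3.85 × 13) = 4.989 in.
M_n = T(d − a/2) = 212.25 × (37.5 − 2.4945) = 7429.9 kip·in.

M_n ≈ 7430 kip·in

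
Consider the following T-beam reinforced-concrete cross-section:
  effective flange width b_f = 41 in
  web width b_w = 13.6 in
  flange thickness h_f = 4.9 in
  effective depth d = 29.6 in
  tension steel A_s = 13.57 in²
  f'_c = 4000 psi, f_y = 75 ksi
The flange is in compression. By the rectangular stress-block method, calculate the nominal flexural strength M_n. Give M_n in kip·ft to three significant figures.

Tension: T = A_s f_y = 13.57 × 75 = 1017.75 kips.
Try a within the flange: a = T/(0.85 f'_c b_f) = 1017.75/(0.85 × 4 × 41) = 7.301 in.
a = 7.301 > h_f = 4.9 in: the block extends into the web. Split into flange-overhang and web parts.
C_f = 0.85 f'_c (b_f − b_w) h_f = 0.85 × 4 × (41 − 13.6) × 4.9 = 456.5 kips.
Remaining web compression depth: a_w = (T − C_f)/(0.85 f'_c b_w) = (1017.75 − 456.5)/(0.85 × 4 × 13.6) = 12.138 in.
M_n = C_f(d − h_f/2) + (T − C_f)(d − a_w/2) = 456.5 × (29.6 − 2.45) + 561.25 × (29.6 − 6.069) = 12394.0 + 13206.8 = 25600.8 kip·in.
M_n = 25600.8/12 = 2133.40 kip·ft.

M_n ≈ 2130 kip·ft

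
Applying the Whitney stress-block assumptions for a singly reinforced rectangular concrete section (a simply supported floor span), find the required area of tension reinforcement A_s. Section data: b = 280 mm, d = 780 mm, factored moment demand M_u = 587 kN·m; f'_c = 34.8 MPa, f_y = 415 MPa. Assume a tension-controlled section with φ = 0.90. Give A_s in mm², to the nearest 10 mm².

A_s ≈ 2170 mm²

M_n = M_u/φ = 587/0.90 = 652.222 kN·m.
With M_n = 0.85 f'_c a b (d − a/2), solve the quadratic for a:
a = d − √(d² − 2M_n/(0.85 f'_c b)) = 780 − √(780² − 2 × 652.222×10⁶/(0.85 × 34.8 × 280)) = 108.51 mm.
A_s = 0.85 f'_c a b / f_y = 0.85 × 34.8 × 108.51 × 280 / 415 = 2165.6 mm².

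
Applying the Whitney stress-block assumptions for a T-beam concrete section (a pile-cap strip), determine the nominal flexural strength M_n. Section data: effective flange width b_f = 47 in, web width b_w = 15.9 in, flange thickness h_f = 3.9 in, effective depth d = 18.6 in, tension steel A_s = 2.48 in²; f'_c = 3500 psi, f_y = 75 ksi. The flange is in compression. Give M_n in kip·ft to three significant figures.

Tension: T = A_s f_y = 2.48 × 75 = 186 kips.
Try a within the flange: a = T/(0.85 f'_c b_f) = 186/(0.85 × 3.5 × 47) = 1.330 in.
Since a = 1.330 ≤ h_f = 3.9 in, the stress block lies entirely in the flange; analyse as a rectangular beam of width b_f.
M_n = T(d − a/2) = 186 × (18.6 − 0.665) = 3335.9 kip·in.
M_n = 3335.9/12 = 277.99 kip·ft.

M_n ≈ 278 kip·ft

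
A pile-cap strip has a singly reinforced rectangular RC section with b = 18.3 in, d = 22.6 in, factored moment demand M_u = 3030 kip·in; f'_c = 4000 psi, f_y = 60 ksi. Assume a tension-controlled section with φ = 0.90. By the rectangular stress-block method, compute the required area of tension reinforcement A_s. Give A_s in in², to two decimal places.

A_s ≈ 2.63 in²

M_n = M_u/φ = 3030/0.90 = 3366.67 kip·in.
From M_n = 0.85 f'_c a b (d − a/2):
a = d − √(d² − 2M_n/(0.85 f'_c b)) = 22.6 − √(22.6² − 2 × 3366.67/(0.85 × 4 × 18.3)) = 2.537 in.
A_s = 0.85 f'_c a b / f_y = 0.85 × 4 × 2.537 × 18.3 / 60 = 2.631 in².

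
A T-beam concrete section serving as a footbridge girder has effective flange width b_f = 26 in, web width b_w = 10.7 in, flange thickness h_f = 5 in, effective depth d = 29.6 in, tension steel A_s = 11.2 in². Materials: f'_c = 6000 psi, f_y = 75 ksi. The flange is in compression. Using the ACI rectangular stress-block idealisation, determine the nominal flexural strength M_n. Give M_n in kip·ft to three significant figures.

Tension: T = A_s f_y = 11.2 × 75 = 840 kips.
Try a within the flange: a = T/(0.85 f'_c b_f) = 840/(0.85 × 6 × 26) = 6.335 in.
a = 6.335 > h_f = 5 in: the block extends into the web. Split into flange-overhang and web parts.
C_f = 0.85 f'_c (b_f − b_w) h_f = 0.85 × 6 × (26 − 10.7) × 5 = 390.2 kips.
Remaining web compression depth: a_w = (T − C_f)/(0.85 f'_c b_w) = (840 − 390.2)/(0.85 × 6 × 10.7) = 8.243 in.
M_n = C_f(d − h_f/2) + (T − C_f)(d − a_w/2) = 390.2 × (29.6 − 2.5) + 449.8 × (29.6 − 4.1215) = 10574.4 + 11460.2 = 22034.6 kip·in.
M_n = 22034.6/12 = 1836.22 kip·ft.

M_n ≈ 1840 kip·ft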